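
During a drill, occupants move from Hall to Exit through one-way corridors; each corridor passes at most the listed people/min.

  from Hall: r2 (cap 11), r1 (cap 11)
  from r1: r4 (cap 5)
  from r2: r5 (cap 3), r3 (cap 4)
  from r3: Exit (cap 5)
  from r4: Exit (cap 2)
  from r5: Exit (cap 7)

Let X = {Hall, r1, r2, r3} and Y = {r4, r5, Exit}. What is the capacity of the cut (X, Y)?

13

Edges leaving {Hall, r1, r2, r3}: r1→r4 (5), r2→r5 (3), r3→Exit (5).
Cut capacity = 5 + 3 + 5 = 13.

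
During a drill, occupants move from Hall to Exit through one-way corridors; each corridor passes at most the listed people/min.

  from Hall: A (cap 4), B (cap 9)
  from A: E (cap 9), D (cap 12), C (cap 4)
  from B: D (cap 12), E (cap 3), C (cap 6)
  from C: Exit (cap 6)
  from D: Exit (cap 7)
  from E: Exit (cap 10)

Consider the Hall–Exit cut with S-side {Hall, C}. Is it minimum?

No — its capacity is 19, but the minimum cut has capacity 13.

Given cut capacity: 4 + 9 + 6 = 19.
Augment Hall→A→C→Exit: bottleneck 4, flow now 4.
Augment Hall→B→C→Exit: bottleneck 2, flow now 6.
Augment Hall→B→D→Exit: bottleneck 7, flow now 13.
No augmenting path remains; maximum flow = 13.
In the residual graph, reachable from Hall: {Hall}.
Min-cut edges: Hall→A (4), Hall→B (9); capacity 4 + 9 = 13.
Cut capacity 19 exceeds the max flow 13, so it is not minimum.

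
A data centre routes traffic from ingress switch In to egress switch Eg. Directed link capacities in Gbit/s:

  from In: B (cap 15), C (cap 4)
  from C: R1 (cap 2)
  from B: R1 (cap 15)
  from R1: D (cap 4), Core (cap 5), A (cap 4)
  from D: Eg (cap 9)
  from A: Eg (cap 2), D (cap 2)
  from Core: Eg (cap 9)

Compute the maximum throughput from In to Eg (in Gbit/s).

13

Augment In→C→R1→D→Eg: bottleneck 2, flow now 2.
Augment In→B→R1→D→Eg: bottleneck 2, flow now 4.
Augment In→B→R1→A→Eg: bottleneck 2, flow now 6.
Augment In→B→R1→Core→Eg: bottleneck 5, flow now 11.
Augment In→B→R1→A→D→Eg: bottleneck 2, flow now 13.
No augmenting path remains; maximum flow = 13.
In the residual graph, reachable from In: {In, C, B, R1}.
Min-cut edges: R1→D (4), R1→A (4), R1→Core (5); capacity 4 + 4 + 5 = 13.
This cut is saturated, so no flow can exceed 13.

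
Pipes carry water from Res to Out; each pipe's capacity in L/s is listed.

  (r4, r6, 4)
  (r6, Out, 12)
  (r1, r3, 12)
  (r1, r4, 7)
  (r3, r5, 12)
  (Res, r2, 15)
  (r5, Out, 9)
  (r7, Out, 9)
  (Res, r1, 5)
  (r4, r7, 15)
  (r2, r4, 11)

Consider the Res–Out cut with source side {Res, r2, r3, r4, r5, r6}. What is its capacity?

41

Edges leaving {Res, r2, r3, r4, r5, r6}: Res→r1 (5), r4→r7 (15), r5→Out (9), r6→Out (12).
Cut capacity = 5 + 15 + 9 + 12 = 41.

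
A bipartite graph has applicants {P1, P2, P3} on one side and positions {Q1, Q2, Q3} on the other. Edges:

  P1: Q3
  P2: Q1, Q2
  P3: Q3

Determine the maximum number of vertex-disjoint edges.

2

Unit-capacity flow: source→left, listed edges, right→sink; max matching = max flow.
Augmenting path P1→Q3 (+1); matched 1.
Augmenting path P2→Q1 (+1); matched 2.
No augmenting path remains; maximum matching = 2.
König certificate: {P2, Q3} is a vertex cover of size 2 (every listed pair touches it), so no matching can be larger.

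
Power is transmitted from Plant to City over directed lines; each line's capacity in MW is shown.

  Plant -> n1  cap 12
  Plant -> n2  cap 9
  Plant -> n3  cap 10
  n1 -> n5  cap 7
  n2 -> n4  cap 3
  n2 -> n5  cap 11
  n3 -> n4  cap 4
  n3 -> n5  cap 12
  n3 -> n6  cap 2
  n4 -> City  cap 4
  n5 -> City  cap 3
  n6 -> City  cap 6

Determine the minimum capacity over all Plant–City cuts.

Augment Plant→n1→n5→City: bottleneck 3, flow now 3.
Augment Plant→n2→n4→City: bottleneck 3, flow now 6.
Augment Plant→n3→n4→City: bottleneck 1, flow now 7.
Augment Plant→n3→n6→City: bottleneck 2, flow now 9.
No augmenting path remains; maximum flow = 9.
By max-flow min-cut, the minimum cut capacity equals the max flow.
In the residual graph, reachable from Plant: {Plant, n1, n2, n3, n4, n5}.
Min-cut edges: n3→n6 (2), n4→City (4), n5→City (3); capacity 2 + 4 + 3 = 9.

9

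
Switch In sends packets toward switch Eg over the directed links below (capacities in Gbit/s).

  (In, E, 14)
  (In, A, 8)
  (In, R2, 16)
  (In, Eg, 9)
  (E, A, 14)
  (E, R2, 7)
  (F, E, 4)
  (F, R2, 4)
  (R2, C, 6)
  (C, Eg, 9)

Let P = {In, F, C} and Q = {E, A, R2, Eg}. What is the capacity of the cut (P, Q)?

64

Edges leaving {In, F, C}: In→E (14), In→A (8), In→R2 (16), In→Eg (9), F→E (4), F→R2 (4), C→Eg (9).
Cut capacity = 14 + 8 + 16 + 9 + 4 + 4 + 9 = 64.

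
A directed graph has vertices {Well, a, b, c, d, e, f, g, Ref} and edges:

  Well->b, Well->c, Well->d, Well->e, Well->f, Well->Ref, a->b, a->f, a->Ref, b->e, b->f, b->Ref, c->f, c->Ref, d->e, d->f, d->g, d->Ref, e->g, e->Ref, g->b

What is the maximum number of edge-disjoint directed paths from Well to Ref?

5

Assign every edge capacity 1; by Menger, the answer equals the max flow.
Path Well→Ref (+1); total 1.
Path Well→b→Ref (+1); total 2.
Path Well→c→Ref (+1); total 3.
Path Well→d→Ref (+1); total 4.
Path Well→e→Ref (+1); total 5.
No residual Well→Ref path; max flow = 5.
Certifying cut of size 5: {Well→Ref, Well→b, Well→c, Well→d, Well→e}.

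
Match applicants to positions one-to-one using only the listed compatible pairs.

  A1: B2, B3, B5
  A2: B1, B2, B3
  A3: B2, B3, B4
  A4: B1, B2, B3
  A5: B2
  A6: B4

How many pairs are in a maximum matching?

5

Unit-capacity flow: source→left, listed edges, right→sink; max matching = max flow.
Augmenting path A1→B2 (+1); matched 1.
Augmenting path A2→B1 (+1); matched 2.
Augmenting path A3→B3 (+1); matched 3.
Augmenting path A6→B4 (+1); matched 4.
Augmenting path A4→B2→A1→B5 (+1); matched 5.
No augmenting path remains; maximum matching = 5.
König certificate: {A1, B1, B2, B3, B4} is a vertex cover of size 5 (every listed pair touches it), so no matching can be larger.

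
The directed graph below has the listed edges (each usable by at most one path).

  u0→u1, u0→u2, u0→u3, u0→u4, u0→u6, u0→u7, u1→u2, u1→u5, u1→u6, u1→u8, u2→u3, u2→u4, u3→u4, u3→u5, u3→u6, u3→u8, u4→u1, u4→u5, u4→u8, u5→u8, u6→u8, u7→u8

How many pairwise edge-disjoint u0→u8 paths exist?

Assign every edge capacity 1; by Menger, the answer equals the max flow.
Path u0→u1→u8 (+1); total 1.
Path u0→u3→u8 (+1); total 2.
Path u0→u4→u8 (+1); total 3.
Path u0→u6→u8 (+1); total 4.
Path u0→u7→u8 (+1); total 5.
Path u0→u2→u3→u5→u8 (+1); total 6.
No residual u0→u8 path; max flow = 6.
Certifying cut of size 6: {u0→u1, u0→u2, u0→u3, u0→u4, u0→u6, u0→u7}.

6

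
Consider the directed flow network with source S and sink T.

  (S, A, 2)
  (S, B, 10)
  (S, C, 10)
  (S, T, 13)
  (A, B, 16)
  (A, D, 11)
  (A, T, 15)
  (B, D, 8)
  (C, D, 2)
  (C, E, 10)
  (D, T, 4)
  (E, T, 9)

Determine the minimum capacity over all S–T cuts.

Augment S→T: bottleneck 13, flow now 13.
Augment S→A→T: bottleneck 2, flow now 15.
Augment S→B→D→T: bottleneck 4, flow now 19.
Augment S→C→E→T: bottleneck 9, flow now 28.
No augmenting path remains; maximum flow = 28.
By max-flow min-cut, the minimum cut capacity equals the max flow.
In the residual graph, reachable from S: {S, B, C, D, E}.
Min-cut edges: S→A (2), S→T (13), D→T (4), E→T (9); capacity 2 + 13 + 4 + 9 = 28.

28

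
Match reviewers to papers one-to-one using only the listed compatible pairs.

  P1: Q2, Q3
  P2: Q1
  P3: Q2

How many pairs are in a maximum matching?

3

Unit-capacity flow: source→left, listed edges, right→sink; max matching = max flow.
Augmenting path P1→Q2 (+1); matched 1.
Augmenting path P2→Q1 (+1); matched 2.
Augmenting path P3→Q2→P1→Q3 (+1); matched 3.
No augmenting path remains; maximum matching = 3.
König certificate: {P1, P2, P3} is a vertex cover of size 3 (every listed pair touches it), so no matching can be larger.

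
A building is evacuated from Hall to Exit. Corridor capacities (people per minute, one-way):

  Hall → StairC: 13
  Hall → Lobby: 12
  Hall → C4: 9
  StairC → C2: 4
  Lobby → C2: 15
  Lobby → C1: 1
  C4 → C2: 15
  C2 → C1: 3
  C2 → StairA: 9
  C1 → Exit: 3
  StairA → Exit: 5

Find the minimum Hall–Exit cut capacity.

Augment Hall→Lobby→C1→Exit: bottleneck 1, flow now 1.
Augment Hall→StairC→C2→C1→Exit: bottleneck 2, flow now 3.
Augment Hall→StairC→C2→StairA→Exit: bottleneck 2, flow now 5.
Augment Hall→Lobby→C2→StairA→Exit: bottleneck 3, flow now 8.
No augmenting path remains; maximum flow = 8.
By max-flow min-cut, the minimum cut capacity equals the max flow.
In the residual graph, reachable from Hall: {Hall, StairC, Lobby, C4, C2, C1, StairA}.
Min-cut edges: C1→Exit (3), StairA→Exit (5); capacity 3 + 5 = 8.

8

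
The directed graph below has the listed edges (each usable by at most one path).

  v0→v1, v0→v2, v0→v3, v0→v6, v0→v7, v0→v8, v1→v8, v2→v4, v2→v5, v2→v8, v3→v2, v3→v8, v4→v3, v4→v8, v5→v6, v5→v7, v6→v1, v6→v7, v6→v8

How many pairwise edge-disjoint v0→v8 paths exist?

Assign every edge capacity 1; by Menger, the answer equals the max flow.
Path v0→v8 (+1); total 1.
Path v0→v1→v8 (+1); total 2.
Path v0→v2→v8 (+1); total 3.
Path v0→v3→v8 (+1); total 4.
Path v0→v6→v8 (+1); total 5.
No residual v0→v8 path; max flow = 5.
Certifying cut of size 5: {v0→v1, v0→v2, v0→v3, v0→v6, v0→v8}.

5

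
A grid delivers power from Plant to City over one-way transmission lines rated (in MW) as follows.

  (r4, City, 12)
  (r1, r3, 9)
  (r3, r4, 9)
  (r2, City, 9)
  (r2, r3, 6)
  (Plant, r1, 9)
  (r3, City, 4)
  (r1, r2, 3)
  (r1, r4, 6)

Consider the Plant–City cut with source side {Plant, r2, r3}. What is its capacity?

31

Edges leaving {Plant, r2, r3}: Plant→r1 (9), r2→City (9), r3→r4 (9), r3→City (4).
Cut capacity = 9 + 9 + 9 + 4 = 31.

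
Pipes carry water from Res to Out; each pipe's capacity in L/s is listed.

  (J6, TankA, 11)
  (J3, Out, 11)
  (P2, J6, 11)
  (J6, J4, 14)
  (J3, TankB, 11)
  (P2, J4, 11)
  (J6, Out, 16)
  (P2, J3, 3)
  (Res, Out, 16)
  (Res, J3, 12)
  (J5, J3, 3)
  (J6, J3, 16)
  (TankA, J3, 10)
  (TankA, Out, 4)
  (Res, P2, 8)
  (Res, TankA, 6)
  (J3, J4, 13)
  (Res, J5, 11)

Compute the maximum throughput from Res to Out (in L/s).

39

Augment Res→Out: bottleneck 16, flow now 16.
Augment Res→TankA→Out: bottleneck 4, flow now 20.
Augment Res→J3→Out: bottleneck 11, flow now 31.
Augment Res→P2→J6→Out: bottleneck 8, flow now 39.
No augmenting path remains; maximum flow = 39.
In the residual graph, reachable from Res: {Res, J5, TankA, J3, J4, TankB}.
Min-cut edges: Res→P2 (8), Res→Out (16), TankA→Out (4), J3→Out (11); capacity 8 + 16 + 4 + 11 = 39.
This cut is saturated, so no flow can exceed 39.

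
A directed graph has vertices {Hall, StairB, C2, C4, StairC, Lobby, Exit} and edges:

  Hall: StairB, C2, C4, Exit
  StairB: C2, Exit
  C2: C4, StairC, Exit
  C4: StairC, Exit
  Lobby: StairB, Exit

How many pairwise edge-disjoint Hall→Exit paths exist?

Assign every edge capacity 1; by Menger, the answer equals the max flow.
Path Hall→Exit (+1); total 1.
Path Hall→StairB→Exit (+1); total 2.
Path Hall→C2→Exit (+1); total 3.
Path Hall→C4→Exit (+1); total 4.
No residual Hall→Exit path; max flow = 4.
Certifying cut of size 4: {Hall→C2, Hall→C4, Hall→Exit, Hall→StairB}.

4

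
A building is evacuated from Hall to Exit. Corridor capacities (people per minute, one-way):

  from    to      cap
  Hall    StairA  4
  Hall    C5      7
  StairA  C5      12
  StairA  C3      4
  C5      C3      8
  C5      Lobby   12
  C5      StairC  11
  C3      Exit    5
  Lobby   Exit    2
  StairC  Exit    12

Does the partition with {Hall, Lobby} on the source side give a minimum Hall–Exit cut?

Given cut capacity: 4 + 7 + 2 = 13.
Augment Hall→StairA→C3→Exit: bottleneck 4, flow now 4.
Augment Hall→C5→C3→Exit: bottleneck 1, flow now 5.
Augment Hall→C5→Lobby→Exit: bottleneck 2, flow now 7.
Augment Hall→C5→StairC→Exit: bottleneck 4, flow now 11.
No augmenting path remains; maximum flow = 11.
In the residual graph, reachable from Hall: {Hall}.
Min-cut edges: Hall→StairA (4), Hall→C5 (7); capacity 4 + 7 = 11.
Cut capacity 13 exceeds the max flow 11, so it is not minimum.

No — its capacity is 13, but the minimum cut has capacity 11.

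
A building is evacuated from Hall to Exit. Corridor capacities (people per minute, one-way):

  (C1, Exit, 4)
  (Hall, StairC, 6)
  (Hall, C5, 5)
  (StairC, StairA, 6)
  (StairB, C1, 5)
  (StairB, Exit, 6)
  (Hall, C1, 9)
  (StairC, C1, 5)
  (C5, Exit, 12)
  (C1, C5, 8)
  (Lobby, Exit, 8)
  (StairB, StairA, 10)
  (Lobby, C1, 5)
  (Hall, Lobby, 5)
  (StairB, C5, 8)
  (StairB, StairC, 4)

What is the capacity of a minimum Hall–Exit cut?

Augment Hall→Lobby→Exit: bottleneck 5, flow now 5.
Augment Hall→C1→Exit: bottleneck 4, flow now 9.
Augment Hall→C5→Exit: bottleneck 5, flow now 14.
Augment Hall→C1→C5→Exit: bottleneck 5, flow now 19.
Augment Hall→StairC→C1→C5→Exit: bottleneck 2, flow now 21.
No augmenting path remains; maximum flow = 21.
By max-flow min-cut, the minimum cut capacity equals the max flow.
In the residual graph, reachable from Hall: {Hall, StairC, C1, StairA, C5}.
Min-cut edges: Hall→Lobby (5), C1→Exit (4), C5→Exit (12); capacity 5 + 4 + 12 = 21.

21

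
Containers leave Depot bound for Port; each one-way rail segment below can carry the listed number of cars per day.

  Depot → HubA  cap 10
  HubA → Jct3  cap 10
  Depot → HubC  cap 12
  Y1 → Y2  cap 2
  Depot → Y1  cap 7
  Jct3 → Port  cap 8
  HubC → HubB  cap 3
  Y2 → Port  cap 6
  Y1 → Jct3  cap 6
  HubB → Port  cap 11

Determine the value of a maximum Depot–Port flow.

Augment Depot→HubA→Jct3→Port: bottleneck 8, flow now 8.
Augment Depot→Y1→Y2→Port: bottleneck 2, flow now 10.
Augment Depot→HubC→HubB→Port: bottleneck 3, flow now 13.
No augmenting path remains; maximum flow = 13.
In the residual graph, reachable from Depot: {Depot, HubA, Y1, HubC, Jct3}.
Min-cut edges: Y1→Y2 (2), HubC→HubB (3), Jct3→Port (8); capacity 2 + 3 + 8 = 13.
This cut is saturated, so no flow can exceed 13.

13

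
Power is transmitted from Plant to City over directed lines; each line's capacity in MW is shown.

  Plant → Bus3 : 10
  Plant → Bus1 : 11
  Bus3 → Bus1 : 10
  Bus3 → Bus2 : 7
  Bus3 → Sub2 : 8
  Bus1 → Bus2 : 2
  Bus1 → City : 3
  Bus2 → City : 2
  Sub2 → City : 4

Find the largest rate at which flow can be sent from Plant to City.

9

Augment Plant→Bus1→City: bottleneck 3, flow now 3.
Augment Plant→Bus3→Bus2→City: bottleneck 2, flow now 5.
Augment Plant→Bus3→Sub2→City: bottleneck 4, flow now 9.
No augmenting path remains; maximum flow = 9.
In the residual graph, reachable from Plant: {Plant, Bus3, Bus1, Bus2, Sub2}.
Min-cut edges: Bus1→City (3), Bus2→City (2), Sub2→City (4); capacity 3 + 2 + 4 = 9.
This cut is saturated, so no flow can exceed 9.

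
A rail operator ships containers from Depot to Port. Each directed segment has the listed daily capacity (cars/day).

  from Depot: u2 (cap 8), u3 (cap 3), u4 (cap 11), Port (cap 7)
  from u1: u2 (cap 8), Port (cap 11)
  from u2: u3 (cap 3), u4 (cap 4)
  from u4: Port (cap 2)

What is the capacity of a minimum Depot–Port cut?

Augment Depot→Port: bottleneck 7, flow now 7.
Augment Depot→u4→Port: bottleneck 2, flow now 9.
No augmenting path remains; maximum flow = 9.
By max-flow min-cut, the minimum cut capacity equals the max flow.
In the residual graph, reachable from Depot: {Depot, u2, u3, u4}.
Min-cut edges: Depot→Port (7), u4→Port (2); capacity 7 + 2 = 9.

9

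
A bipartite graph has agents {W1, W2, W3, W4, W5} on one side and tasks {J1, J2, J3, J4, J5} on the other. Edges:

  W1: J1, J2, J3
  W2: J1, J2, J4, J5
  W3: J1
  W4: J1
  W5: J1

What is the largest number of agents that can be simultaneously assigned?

3

Unit-capacity flow: source→left, listed edges, right→sink; max matching = max flow.
Augmenting path W1→J1 (+1); matched 1.
Augmenting path W2→J2 (+1); matched 2.
Augmenting path W3→J1→W1→J3 (+1); matched 3.
No augmenting path remains; maximum matching = 3.
König certificate: {W1, W2, J1} is a vertex cover of size 3 (every listed pair touches it), so no matching can be larger.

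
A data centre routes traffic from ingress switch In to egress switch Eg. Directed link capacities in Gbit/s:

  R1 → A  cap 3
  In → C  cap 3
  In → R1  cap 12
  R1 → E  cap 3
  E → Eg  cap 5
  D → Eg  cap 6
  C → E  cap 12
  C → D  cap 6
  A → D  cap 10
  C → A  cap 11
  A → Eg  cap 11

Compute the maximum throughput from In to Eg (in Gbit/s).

Augment In→R1→E→Eg: bottleneck 3, flow now 3.
Augment In→R1→A→Eg: bottleneck 3, flow now 6.
Augment In→C→E→Eg: bottleneck 2, flow now 8.
Augment In→C→D→Eg: bottleneck 1, flow now 9.
No augmenting path remains; maximum flow = 9.
In the residual graph, reachable from In: {In, R1}.
Min-cut edges: In→C (3), R1→E (3), R1→A (3); capacity 3 + 3 + 3 = 9.
This cut is saturated, so no flow can exceed 9.

9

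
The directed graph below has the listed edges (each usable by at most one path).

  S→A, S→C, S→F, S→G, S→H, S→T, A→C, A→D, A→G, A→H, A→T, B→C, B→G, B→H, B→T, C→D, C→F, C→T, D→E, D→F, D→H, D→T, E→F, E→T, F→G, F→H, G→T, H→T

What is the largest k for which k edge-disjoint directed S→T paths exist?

5

Assign every edge capacity 1; by Menger, the answer equals the max flow.
Path S→T (+1); total 1.
Path S→A→T (+1); total 2.
Path S→C→T (+1); total 3.
Path S→G→T (+1); total 4.
Path S→H→T (+1); total 5.
No residual S→T path; max flow = 5.
Certifying cut of size 5: {G→T, H→T, S→A, S→C, S→T}.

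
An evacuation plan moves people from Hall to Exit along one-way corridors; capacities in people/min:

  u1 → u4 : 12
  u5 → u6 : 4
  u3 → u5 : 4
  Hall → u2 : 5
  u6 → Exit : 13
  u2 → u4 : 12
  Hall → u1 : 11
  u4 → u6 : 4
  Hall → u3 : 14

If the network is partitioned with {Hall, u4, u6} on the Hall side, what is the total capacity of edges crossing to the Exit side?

Edges leaving {Hall, u4, u6}: Hall→u1 (11), Hall→u2 (5), Hall→u3 (14), u6→Exit (13).
Cut capacity = 11 + 5 + 14 + 13 = 43.

43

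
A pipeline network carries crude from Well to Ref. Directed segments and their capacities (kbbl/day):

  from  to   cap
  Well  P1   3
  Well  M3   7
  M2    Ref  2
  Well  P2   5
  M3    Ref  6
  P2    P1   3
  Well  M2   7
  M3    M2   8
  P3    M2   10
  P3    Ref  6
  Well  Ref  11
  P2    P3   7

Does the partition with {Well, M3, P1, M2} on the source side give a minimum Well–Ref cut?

Given cut capacity: 5 + 11 + 6 + 2 = 24.
Augment Well→Ref: bottleneck 11, flow now 11.
Augment Well→M3→Ref: bottleneck 6, flow now 17.
Augment Well→M2→Ref: bottleneck 2, flow now 19.
Augment Well→P2→P3→Ref: bottleneck 5, flow now 24.
No augmenting path remains; maximum flow = 24.
Cut capacity 24 equals the max flow, so it is a minimum cut.

Yes — it is a minimum cut (capacity 24).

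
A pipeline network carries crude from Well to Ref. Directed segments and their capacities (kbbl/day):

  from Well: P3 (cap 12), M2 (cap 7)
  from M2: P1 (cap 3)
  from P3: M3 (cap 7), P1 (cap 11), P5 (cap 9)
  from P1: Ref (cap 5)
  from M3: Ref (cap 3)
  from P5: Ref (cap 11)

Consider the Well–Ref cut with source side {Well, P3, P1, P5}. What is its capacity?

30

Edges leaving {Well, P3, P1, P5}: Well→M2 (7), P3→M3 (7), P1→Ref (5), P5→Ref (11).
Cut capacity = 7 + 7 + 5 + 11 = 30.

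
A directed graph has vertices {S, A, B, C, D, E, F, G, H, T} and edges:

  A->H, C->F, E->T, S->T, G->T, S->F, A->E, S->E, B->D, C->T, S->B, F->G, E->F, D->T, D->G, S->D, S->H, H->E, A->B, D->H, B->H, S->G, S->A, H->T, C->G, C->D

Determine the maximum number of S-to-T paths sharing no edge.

5

Assign every edge capacity 1; by Menger, the answer equals the max flow.
Path S→T (+1); total 1.
Path S→D→T (+1); total 2.
Path S→E→T (+1); total 3.
Path S→G→T (+1); total 4.
Path S→H→T (+1); total 5.
No residual S→T path; max flow = 5.
Certifying cut of size 5: {D→T, E→T, G→T, H→T, S→T}.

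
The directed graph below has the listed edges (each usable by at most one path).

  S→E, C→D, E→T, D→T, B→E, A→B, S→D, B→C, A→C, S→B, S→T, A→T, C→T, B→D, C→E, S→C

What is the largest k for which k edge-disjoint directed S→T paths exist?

4

Assign every edge capacity 1; by Menger, the answer equals the max flow.
Path S→T (+1); total 1.
Path S→C→T (+1); total 2.
Path S→D→T (+1); total 3.
Path S→E→T (+1); total 4.
No residual S→T path; max flow = 4.
Certifying cut of size 4: {C→T, D→T, E→T, S→T}.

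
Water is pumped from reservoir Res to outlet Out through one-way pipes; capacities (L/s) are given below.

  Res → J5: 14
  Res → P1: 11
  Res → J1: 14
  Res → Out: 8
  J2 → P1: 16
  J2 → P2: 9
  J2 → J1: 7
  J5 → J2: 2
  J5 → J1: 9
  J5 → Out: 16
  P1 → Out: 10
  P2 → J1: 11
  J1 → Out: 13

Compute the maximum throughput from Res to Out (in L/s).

45

Augment Res→Out: bottleneck 8, flow now 8.
Augment Res→J5→Out: bottleneck 14, flow now 22.
Augment Res→P1→Out: bottleneck 10, flow now 32.
Augment Res→J1→Out: bottleneck 13, flow now 45.
No augmenting path remains; maximum flow = 45.
In the residual graph, reachable from Res: {Res, P1, J1}.
Min-cut edges: Res→J5 (14), Res→Out (8), P1→Out (10), J1→Out (13); capacity 14 + 8 + 10 + 13 = 45.
This cut is saturated, so no flow can exceed 45.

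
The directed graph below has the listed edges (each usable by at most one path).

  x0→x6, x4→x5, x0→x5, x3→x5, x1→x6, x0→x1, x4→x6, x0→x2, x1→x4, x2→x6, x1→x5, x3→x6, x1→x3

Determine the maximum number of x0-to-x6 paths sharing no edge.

Assign every edge capacity 1; by Menger, the answer equals the max flow.
Path x0→x6 (+1); total 1.
Path x0→x1→x6 (+1); total 2.
Path x0→x2→x6 (+1); total 3.
No residual x0→x6 path; max flow = 3.
Certifying cut of size 3: {x0→x1, x0→x2, x0→x6}.

3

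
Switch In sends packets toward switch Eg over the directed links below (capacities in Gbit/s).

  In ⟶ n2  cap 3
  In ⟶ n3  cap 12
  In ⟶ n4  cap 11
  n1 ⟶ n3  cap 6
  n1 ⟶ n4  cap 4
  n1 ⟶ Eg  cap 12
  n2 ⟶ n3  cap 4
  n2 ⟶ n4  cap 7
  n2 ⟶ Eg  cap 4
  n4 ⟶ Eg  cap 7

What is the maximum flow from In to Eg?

10

Augment In→n2→Eg: bottleneck 3, flow now 3.
Augment In→n4→Eg: bottleneck 7, flow now 10.
No augmenting path remains; maximum flow = 10.
In the residual graph, reachable from In: {In, n3, n4}.
Min-cut edges: In→n2 (3), n4→Eg (7); capacity 3 + 7 = 10.
This cut is saturated, so no flow can exceed 10.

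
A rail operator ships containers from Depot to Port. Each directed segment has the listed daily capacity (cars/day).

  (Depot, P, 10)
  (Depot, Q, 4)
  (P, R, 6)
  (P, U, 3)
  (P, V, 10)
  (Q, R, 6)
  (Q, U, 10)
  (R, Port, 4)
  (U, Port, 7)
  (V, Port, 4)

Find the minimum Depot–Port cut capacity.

Augment Depot→P→R→Port: bottleneck 4, flow now 4.
Augment Depot→P→U→Port: bottleneck 3, flow now 7.
Augment Depot→P→V→Port: bottleneck 3, flow now 10.
Augment Depot→Q→U→Port: bottleneck 4, flow now 14.
No augmenting path remains; maximum flow = 14.
By max-flow min-cut, the minimum cut capacity equals the max flow.
In the residual graph, reachable from Depot: {Depot}.
Min-cut edges: Depot→P (10), Depot→Q (4); capacity 10 + 4 = 14.

14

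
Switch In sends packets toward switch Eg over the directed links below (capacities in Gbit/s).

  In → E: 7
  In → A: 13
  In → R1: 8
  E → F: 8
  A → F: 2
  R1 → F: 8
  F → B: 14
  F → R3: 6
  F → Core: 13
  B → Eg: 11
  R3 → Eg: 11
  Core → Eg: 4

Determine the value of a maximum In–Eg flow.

17

Augment In→E→F→B→Eg: bottleneck 7, flow now 7.
Augment In→A→F→B→Eg: bottleneck 2, flow now 9.
Augment In→R1→F→B→Eg: bottleneck 2, flow now 11.
Augment In→R1→F→R3→Eg: bottleneck 6, flow now 17.
No augmenting path remains; maximum flow = 17.
In the residual graph, reachable from In: {In, A}.
Min-cut edges: In→E (7), In→R1 (8), A→F (2); capacity 7 + 8 + 2 = 17.
This cut is saturated, so no flow can exceed 17.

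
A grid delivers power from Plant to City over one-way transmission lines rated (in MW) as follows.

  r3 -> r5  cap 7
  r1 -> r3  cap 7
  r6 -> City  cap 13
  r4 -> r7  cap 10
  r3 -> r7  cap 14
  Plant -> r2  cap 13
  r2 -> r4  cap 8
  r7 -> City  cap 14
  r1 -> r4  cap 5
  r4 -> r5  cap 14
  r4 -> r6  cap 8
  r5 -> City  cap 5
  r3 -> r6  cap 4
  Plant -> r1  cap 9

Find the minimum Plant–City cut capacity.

17

Augment Plant→r1→r3→r5→City: bottleneck 5, flow now 5.
Augment Plant→r1→r3→r6→City: bottleneck 2, flow now 7.
Augment Plant→r1→r4→r6→City: bottleneck 2, flow now 9.
Augment Plant→r2→r4→r6→City: bottleneck 6, flow now 15.
Augment Plant→r2→r4→r7→City: bottleneck 2, flow now 17.
No augmenting path remains; maximum flow = 17.
By max-flow min-cut, the minimum cut capacity equals the max flow.
In the residual graph, reachable from Plant: {Plant, r2}.
Min-cut edges: Plant→r1 (9), r2→r4 (8); capacity 9 + 8 = 17.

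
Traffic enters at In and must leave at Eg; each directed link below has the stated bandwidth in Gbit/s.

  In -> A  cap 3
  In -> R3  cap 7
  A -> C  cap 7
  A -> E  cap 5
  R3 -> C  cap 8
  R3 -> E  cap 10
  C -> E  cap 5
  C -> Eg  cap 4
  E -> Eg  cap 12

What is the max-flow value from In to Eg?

10

Augment In→A→C→Eg: bottleneck 3, flow now 3.
Augment In→R3→C→Eg: bottleneck 1, flow now 4.
Augment In→R3→E→Eg: bottleneck 6, flow now 10.
No augmenting path remains; maximum flow = 10.
In the residual graph, reachable from In: {In}.
Min-cut edges: In→A (3), In→R3 (7); capacity 3 + 7 = 10.
This cut is saturated, so no flow can exceed 10.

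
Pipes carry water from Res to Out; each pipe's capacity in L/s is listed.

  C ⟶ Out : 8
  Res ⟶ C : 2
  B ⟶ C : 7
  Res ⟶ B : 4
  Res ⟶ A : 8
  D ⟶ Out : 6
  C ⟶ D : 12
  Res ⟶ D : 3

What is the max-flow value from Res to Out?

Augment Res→C→Out: bottleneck 2, flow now 2.
Augment Res→D→Out: bottleneck 3, flow now 5.
Augment Res→B→C→Out: bottleneck 4, flow now 9.
No augmenting path remains; maximum flow = 9.
In the residual graph, reachable from Res: {Res, A}.
Min-cut edges: Res→B (4), Res→C (2), Res→D (3); capacity 4 + 2 + 3 = 9.
This cut is saturated, so no flow can exceed 9.

9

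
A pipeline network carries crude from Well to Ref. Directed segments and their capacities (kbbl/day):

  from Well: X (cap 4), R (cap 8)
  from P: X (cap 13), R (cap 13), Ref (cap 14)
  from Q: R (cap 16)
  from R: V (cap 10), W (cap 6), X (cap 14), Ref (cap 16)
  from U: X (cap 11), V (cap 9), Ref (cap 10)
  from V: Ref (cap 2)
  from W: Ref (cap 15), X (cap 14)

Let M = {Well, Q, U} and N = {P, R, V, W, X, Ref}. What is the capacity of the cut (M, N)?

Edges leaving {Well, Q, U}: Well→R (8), Well→X (4), Q→R (16), U→V (9), U→X (11), U→Ref (10).
Cut capacity = 8 + 4 + 16 + 9 + 11 + 10 = 58.

58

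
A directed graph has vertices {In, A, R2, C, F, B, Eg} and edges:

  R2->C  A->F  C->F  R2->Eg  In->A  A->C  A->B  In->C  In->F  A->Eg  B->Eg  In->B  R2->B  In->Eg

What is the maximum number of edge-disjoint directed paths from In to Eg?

Assign every edge capacity 1; by Menger, the answer equals the max flow.
Path In→Eg (+1); total 1.
Path In→A→Eg (+1); total 2.
Path In→B→Eg (+1); total 3.
No residual In→Eg path; max flow = 3.
Certifying cut of size 3: {In→A, In→B, In→Eg}.

3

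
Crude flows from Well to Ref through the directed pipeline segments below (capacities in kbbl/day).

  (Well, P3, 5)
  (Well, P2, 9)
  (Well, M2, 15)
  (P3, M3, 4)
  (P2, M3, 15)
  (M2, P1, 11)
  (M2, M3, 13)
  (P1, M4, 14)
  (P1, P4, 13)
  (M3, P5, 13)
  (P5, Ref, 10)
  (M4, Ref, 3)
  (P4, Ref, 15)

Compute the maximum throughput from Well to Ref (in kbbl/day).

21

Augment Well→P3→M3→P5→Ref: bottleneck 4, flow now 4.
Augment Well→P2→M3→P5→Ref: bottleneck 6, flow now 10.
Augment Well→M2→P1→M4→Ref: bottleneck 3, flow now 13.
Augment Well→M2→P1→P4→Ref: bottleneck 8, flow now 21.
No augmenting path remains; maximum flow = 21.
In the residual graph, reachable from Well: {Well, P3, P2, M2, M3, P5}.
Min-cut edges: M2→P1 (11), P5→Ref (10); capacity 11 + 10 = 21.
This cut is saturated, so no flow can exceed 21.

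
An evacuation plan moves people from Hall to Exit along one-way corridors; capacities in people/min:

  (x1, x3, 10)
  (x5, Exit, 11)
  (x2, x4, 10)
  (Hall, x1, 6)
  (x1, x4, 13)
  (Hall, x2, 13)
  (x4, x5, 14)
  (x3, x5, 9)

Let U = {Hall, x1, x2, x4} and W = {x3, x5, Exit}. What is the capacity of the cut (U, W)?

24

Edges leaving {Hall, x1, x2, x4}: x1→x3 (10), x4→x5 (14).
Cut capacity = 10 + 14 = 24.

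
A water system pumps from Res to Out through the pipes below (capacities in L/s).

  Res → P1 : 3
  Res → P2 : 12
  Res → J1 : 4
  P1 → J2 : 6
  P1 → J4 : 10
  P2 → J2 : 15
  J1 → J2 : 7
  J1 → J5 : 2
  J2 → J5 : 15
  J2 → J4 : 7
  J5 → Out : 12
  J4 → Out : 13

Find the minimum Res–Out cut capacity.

19

Augment Res→P1→J4→Out: bottleneck 3, flow now 3.
Augment Res→J1→J5→Out: bottleneck 2, flow now 5.
Augment Res→P2→J2→J5→Out: bottleneck 10, flow now 15.
Augment Res→P2→J2→J4→Out: bottleneck 2, flow now 17.
Augment Res→J1→J2→J4→Out: bottleneck 2, flow now 19.
No augmenting path remains; maximum flow = 19.
By max-flow min-cut, the minimum cut capacity equals the max flow.
In the residual graph, reachable from Res: {Res}.
Min-cut edges: Res→P1 (3), Res→P2 (12), Res→J1 (4); capacity 3 + 12 + 4 = 19.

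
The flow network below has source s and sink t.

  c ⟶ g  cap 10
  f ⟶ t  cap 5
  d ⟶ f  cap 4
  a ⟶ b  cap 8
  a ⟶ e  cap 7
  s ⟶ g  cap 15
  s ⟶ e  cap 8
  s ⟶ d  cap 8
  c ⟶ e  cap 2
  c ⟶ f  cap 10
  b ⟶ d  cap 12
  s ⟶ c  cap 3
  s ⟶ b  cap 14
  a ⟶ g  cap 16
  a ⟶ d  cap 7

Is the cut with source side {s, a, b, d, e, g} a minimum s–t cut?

Given cut capacity: 3 + 4 = 7.
Augment s→c→f→t: bottleneck 3, flow now 3.
Augment s→d→f→t: bottleneck 2, flow now 5.
No augmenting path remains; maximum flow = 5.
In the residual graph, reachable from s: {s, b, c, d, e, f, g}.
Min-cut edges: f→t (5); capacity 5 = 5.
Cut capacity 7 exceeds the max flow 5, so it is not minimum.

No — its capacity is 7, but the minimum cut has capacity 5.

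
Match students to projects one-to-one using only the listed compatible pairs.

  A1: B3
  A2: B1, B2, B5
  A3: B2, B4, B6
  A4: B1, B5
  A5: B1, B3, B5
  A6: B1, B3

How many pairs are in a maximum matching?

5

Unit-capacity flow: source→left, listed edges, right→sink; max matching = max flow.
Augmenting path A1→B3 (+1); matched 1.
Augmenting path A2→B1 (+1); matched 2.
Augmenting path A3→B2 (+1); matched 3.
Augmenting path A4→B5 (+1); matched 4.
Augmenting path A5→B1→A2→B2→A3→B4 (+1); matched 5.
No augmenting path remains; maximum matching = 5.
König certificate: {A2, A3, B1, B3, B5} is a vertex cover of size 5 (every listed pair touches it), so no matching can be larger.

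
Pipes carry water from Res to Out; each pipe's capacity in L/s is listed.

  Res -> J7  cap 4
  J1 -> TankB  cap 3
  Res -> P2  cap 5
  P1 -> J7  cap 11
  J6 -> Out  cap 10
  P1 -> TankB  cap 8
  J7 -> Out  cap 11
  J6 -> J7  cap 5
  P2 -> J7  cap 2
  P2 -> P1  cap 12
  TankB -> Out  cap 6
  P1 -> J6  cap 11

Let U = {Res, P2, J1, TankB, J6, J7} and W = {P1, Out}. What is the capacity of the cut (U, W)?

Edges leaving {Res, P2, J1, TankB, J6, J7}: P2→P1 (12), TankB→Out (6), J6→Out (10), J7→Out (11).
Cut capacity = 12 + 6 + 10 + 11 = 39.

39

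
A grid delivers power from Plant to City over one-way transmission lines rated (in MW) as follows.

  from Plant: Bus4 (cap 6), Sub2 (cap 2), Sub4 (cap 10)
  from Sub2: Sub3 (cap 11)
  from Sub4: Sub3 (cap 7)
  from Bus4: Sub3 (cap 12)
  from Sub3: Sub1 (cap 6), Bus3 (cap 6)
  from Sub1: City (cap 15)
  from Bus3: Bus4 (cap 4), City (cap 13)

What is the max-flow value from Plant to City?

Augment Plant→Sub2→Sub3→Sub1→City: bottleneck 2, flow now 2.
Augment Plant→Sub4→Sub3→Sub1→City: bottleneck 4, flow now 6.
Augment Plant→Sub4→Sub3→Bus3→City: bottleneck 3, flow now 9.
Augment Plant→Bus4→Sub3→Bus3→City: bottleneck 3, flow now 12.
No augmenting path remains; maximum flow = 12.
In the residual graph, reachable from Plant: {Plant, Sub2, Sub4, Bus4, Sub3}.
Min-cut edges: Sub3→Sub1 (6), Sub3→Bus3 (6); capacity 6 + 6 = 12.
This cut is saturated, so no flow can exceed 12.

12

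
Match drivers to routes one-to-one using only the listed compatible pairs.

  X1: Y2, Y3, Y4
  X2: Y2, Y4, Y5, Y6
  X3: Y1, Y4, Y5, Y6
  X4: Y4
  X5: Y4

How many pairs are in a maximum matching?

4

Unit-capacity flow: source→left, listed edges, right→sink; max matching = max flow.
Augmenting path X1→Y2 (+1); matched 1.
Augmenting path X2→Y4 (+1); matched 2.
Augmenting path X3→Y1 (+1); matched 3.
Augmenting path X4→Y4→X2→Y5 (+1); matched 4.
No augmenting path remains; maximum matching = 4.
König certificate: {X1, X2, X3, Y4} is a vertex cover of size 4 (every listed pair touches it), so no matching can be larger.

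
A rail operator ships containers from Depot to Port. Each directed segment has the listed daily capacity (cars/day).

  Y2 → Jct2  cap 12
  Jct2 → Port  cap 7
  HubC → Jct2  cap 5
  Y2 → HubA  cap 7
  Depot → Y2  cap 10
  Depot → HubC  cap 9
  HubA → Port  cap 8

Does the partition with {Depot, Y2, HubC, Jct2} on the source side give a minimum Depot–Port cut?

Given cut capacity: 7 + 7 = 14.
Augment Depot→Y2→Jct2→Port: bottleneck 7, flow now 7.
Augment Depot→Y2→HubA→Port: bottleneck 3, flow now 10.
Augment Depot→HubC→Jct2→Y2→HubA→Port: bottleneck 4, flow now 14. (uses reverse residual edge)
No augmenting path remains; maximum flow = 14.
Cut capacity 14 equals the max flow, so it is a minimum cut.

Yes — it is a minimum cut (capacity 14).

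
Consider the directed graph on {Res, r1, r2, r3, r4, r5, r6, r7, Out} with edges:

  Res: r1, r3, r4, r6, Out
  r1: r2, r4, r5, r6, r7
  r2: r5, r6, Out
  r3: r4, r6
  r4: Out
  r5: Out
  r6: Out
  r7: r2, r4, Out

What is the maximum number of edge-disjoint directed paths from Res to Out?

Assign every edge capacity 1; by Menger, the answer equals the max flow.
Path Res→Out (+1); total 1.
Path Res→r4→Out (+1); total 2.
Path Res→r6→Out (+1); total 3.
Path Res→r1→r2→Out (+1); total 4.
No residual Res→Out path; max flow = 4.
Certifying cut of size 4: {Res→Out, Res→r1, r4→Out, r6→Out}.

4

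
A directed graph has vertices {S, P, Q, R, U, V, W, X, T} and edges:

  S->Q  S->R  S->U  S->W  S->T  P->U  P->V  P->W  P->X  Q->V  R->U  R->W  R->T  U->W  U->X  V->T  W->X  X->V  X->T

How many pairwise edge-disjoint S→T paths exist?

Assign every edge capacity 1; by Menger, the answer equals the max flow.
Path S→T (+1); total 1.
Path S→R→T (+1); total 2.
Path S→Q→V→T (+1); total 3.
Path S→U→X→T (+1); total 4.
No residual S→T path; max flow = 4.
Certifying cut of size 4: {S→R, S→T, V→T, X→T}.

4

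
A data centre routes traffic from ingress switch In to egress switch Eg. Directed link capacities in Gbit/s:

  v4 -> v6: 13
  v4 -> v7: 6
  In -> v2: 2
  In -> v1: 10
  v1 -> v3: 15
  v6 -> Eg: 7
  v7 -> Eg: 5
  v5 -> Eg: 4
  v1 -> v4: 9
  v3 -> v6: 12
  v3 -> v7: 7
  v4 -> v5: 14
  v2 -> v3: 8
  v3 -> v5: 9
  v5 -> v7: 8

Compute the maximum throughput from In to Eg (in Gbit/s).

12

Augment In→v1→v3→v5→Eg: bottleneck 4, flow now 4.
Augment In→v1→v3→v6→Eg: bottleneck 6, flow now 10.
Augment In→v2→v3→v6→Eg: bottleneck 1, flow now 11.
Augment In→v2→v3→v7→Eg: bottleneck 1, flow now 12.
No augmenting path remains; maximum flow = 12.
In the residual graph, reachable from In: {In}.
Min-cut edges: In→v1 (10), In→v2 (2); capacity 10 + 2 = 12.
This cut is saturated, so no flow can exceed 12.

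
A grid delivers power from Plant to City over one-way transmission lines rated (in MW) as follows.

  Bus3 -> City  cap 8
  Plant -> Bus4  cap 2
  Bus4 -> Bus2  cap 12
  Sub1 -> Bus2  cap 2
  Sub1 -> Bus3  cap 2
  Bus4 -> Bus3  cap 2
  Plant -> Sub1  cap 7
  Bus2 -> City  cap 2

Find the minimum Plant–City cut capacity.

Augment Plant→Bus4→Bus3→City: bottleneck 2, flow now 2.
Augment Plant→Sub1→Bus3→City: bottleneck 2, flow now 4.
Augment Plant→Sub1→Bus2→City: bottleneck 2, flow now 6.
No augmenting path remains; maximum flow = 6.
By max-flow min-cut, the minimum cut capacity equals the max flow.
In the residual graph, reachable from Plant: {Plant, Sub1}.
Min-cut edges: Plant→Bus4 (2), Sub1→Bus3 (2), Sub1→Bus2 (2); capacity 2 + 2 + 2 = 6.

6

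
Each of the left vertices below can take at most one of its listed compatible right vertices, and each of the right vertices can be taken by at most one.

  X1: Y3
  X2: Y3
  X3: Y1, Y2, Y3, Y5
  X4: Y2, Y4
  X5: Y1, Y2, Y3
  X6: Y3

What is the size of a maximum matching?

Unit-capacity flow: source→left, listed edges, right→sink; max matching = max flow.
Augmenting path X1→Y3 (+1); matched 1.
Augmenting path X3→Y1 (+1); matched 2.
Augmenting path X4→Y2 (+1); matched 3.
Augmenting path X5→Y1→X3→Y5 (+1); matched 4.
No augmenting path remains; maximum matching = 4.
König certificate: {X3, X4, X5, Y3} is a vertex cover of size 4 (every listed pair touches it), so no matching can be larger.

4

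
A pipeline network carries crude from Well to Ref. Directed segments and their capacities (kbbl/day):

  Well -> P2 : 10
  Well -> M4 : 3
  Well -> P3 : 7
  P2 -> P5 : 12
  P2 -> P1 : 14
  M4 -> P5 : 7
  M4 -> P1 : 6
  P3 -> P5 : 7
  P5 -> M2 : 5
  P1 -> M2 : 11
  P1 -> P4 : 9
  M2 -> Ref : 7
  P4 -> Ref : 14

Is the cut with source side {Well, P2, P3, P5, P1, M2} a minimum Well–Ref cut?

No — its capacity is 19, but the minimum cut has capacity 16.

Given cut capacity: 3 + 9 + 7 = 19.
Augment Well→P2→P5→M2→Ref: bottleneck 5, flow now 5.
Augment Well→P2→P1→M2→Ref: bottleneck 2, flow now 7.
Augment Well→P2→P1→P4→Ref: bottleneck 3, flow now 10.
Augment Well→M4→P1→P4→Ref: bottleneck 3, flow now 13.
Augment Well→P3→P5→P2→P1→P4→Ref: bottleneck 3, flow now 16. (uses reverse residual edge)
No augmenting path remains; maximum flow = 16.
In the residual graph, reachable from Well: {Well, P2, M4, P3, P5, P1, M2}.
Min-cut edges: P1→P4 (9), M2→Ref (7); capacity 9 + 7 = 16.
Cut capacity 19 exceeds the max flow 16, so it is not minimum.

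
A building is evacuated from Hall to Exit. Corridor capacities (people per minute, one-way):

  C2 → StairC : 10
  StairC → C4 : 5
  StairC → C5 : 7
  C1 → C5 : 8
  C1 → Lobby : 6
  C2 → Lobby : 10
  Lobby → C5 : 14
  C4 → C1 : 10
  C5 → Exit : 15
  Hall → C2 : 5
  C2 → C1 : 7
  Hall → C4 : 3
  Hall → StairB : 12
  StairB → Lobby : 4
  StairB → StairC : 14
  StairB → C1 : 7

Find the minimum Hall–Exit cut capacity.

15

Augment Hall→StairB→Lobby→C5→Exit: bottleneck 4, flow now 4.
Augment Hall→StairB→C1→C5→Exit: bottleneck 7, flow now 11.
Augment Hall→StairB→StairC→C5→Exit: bottleneck 1, flow now 12.
Augment Hall→C2→Lobby→C5→Exit: bottleneck 3, flow now 15.
No augmenting path remains; maximum flow = 15.
By max-flow min-cut, the minimum cut capacity equals the max flow.
In the residual graph, reachable from Hall: {Hall, StairB, C2, C4, Lobby, C1, StairC, C5}.
Min-cut edges: C5→Exit (15); capacity 15 = 15.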